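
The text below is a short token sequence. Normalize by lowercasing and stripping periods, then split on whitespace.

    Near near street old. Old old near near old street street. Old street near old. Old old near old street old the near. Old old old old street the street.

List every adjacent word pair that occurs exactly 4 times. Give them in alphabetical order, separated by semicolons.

near old; old street

Bigram counts meeting the condition (exactly 4 times):
  near old: 4
  old street: 4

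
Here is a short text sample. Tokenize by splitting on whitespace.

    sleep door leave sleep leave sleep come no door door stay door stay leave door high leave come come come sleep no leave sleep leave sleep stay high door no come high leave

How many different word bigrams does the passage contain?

33 tokens → 32 bigram windows in total.
Repeated bigrams (each contributes count−1 duplicates):
  leave sleep: 4
  come come: 2
  door stay: 2
  high leave: 2
  sleep leave: 2
7 duplicate windows → 32 − 7 = 25 distinct.

25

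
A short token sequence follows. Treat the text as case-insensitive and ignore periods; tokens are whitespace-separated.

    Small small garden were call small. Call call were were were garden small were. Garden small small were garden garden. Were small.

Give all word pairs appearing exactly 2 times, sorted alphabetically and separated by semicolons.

Bigram counts meeting the condition (exactly 2 times):
  garden small: 2
  garden were: 2
  small small: 2
  small were: 2
  were were: 2

garden small; garden were; small small; small were; were were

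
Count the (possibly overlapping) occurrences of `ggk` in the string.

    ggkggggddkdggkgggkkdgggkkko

4

Sliding a length-3 window over the 27 characters (25 positions):
  position 1–3: ggk
  position 12–14: ggk
  position 16–18: ggk
  position 22–24: ggk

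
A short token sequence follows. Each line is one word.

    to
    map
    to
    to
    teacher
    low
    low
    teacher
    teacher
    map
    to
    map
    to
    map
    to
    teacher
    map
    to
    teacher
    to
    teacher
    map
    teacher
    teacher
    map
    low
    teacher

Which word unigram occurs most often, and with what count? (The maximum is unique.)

"teacher", 9 times

Unigram frequencies (highest first):
  teacher: 9
  to: 8
  map: 7
  low: 3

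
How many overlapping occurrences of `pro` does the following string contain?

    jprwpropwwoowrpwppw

Sliding a length-3 window over the 19 characters (17 positions):
  position 5–7: pro

1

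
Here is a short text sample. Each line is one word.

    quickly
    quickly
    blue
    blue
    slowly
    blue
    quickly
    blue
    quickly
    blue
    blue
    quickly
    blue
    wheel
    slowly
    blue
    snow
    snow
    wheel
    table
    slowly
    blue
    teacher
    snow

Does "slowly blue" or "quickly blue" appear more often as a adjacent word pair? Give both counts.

"slowly blue": 3 occurrences
"quickly blue": 4 occurrences

"quickly blue" (4 vs 3)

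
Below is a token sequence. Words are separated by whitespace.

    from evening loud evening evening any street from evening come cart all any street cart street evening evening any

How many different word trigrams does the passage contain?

19 tokens → 17 trigram windows in total.
Repeated trigrams (each contributes count−1 duplicates):
  evening evening any: 2
1 duplicate windows → 17 − 1 = 16 distinct.

16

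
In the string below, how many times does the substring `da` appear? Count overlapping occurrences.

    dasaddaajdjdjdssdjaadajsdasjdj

4

Sliding a length-2 window over the 30 characters (29 positions):
  position 1–2: da
  position 6–7: da
  position 21–22: da
  position 25–26: da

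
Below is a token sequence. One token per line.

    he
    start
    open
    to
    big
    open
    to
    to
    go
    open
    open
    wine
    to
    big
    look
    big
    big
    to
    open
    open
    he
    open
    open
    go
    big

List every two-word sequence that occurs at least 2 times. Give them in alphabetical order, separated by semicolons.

open open; open to; to big

Bigram counts meeting the condition (at least 2 times):
  open open: 3
  open to: 2
  to big: 2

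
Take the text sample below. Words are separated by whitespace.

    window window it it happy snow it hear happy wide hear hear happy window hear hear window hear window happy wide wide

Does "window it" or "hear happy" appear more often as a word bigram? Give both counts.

"window it": 1 occurrence
"hear happy": 2 occurrences

"hear happy" (2 vs 1)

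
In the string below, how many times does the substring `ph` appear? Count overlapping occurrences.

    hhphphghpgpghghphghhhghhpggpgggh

3

Sliding a length-2 window over the 32 characters (31 positions):
  position 3–4: ph
  position 5–6: ph
  position 16–17: ph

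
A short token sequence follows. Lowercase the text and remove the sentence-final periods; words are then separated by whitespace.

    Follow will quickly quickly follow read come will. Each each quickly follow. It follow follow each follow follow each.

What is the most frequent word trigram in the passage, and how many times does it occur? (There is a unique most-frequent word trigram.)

Trigram frequencies (highest first):
  follow follow each: 2
  follow will quickly: 1
  will quickly quickly: 1
  quickly quickly follow: 1
  quickly follow read: 1
  follow read come: 1
  … (10 more, each ≤ 1)

"follow follow each", 2 times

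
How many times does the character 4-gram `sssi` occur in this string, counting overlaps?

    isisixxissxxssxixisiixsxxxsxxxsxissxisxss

Sliding a length-4 window over the 41 characters (38 positions):
  (no match at any position)

0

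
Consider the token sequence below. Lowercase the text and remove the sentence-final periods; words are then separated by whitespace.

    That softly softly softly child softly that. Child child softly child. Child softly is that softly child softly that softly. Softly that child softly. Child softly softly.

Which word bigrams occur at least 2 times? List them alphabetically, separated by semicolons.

Bigram counts meeting the condition (at least 2 times):
  child child: 2
  child softly: 6
  softly child: 4
  softly softly: 4
  softly that: 3
  that child: 2
  that softly: 3

child child; child softly; softly child; softly softly; softly that; that child; that softly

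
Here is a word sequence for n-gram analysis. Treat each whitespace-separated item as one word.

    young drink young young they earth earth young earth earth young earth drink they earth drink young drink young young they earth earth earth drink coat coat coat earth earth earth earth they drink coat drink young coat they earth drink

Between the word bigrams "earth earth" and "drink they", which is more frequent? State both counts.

"earth earth": 7 occurrences
"drink they": 1 occurrence

"earth earth" (7 vs 1)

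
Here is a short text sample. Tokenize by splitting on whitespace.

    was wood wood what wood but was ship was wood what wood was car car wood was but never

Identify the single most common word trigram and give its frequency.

"wood what wood", 2 times

Trigram frequencies (highest first):
  wood what wood: 2
  was wood wood: 1
  wood wood what: 1
  what wood but: 1
  wood but was: 1
  but was ship: 1
  … (10 more, each ≤ 1)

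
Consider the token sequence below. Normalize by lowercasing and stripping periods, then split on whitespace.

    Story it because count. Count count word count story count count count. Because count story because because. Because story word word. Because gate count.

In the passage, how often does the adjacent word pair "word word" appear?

Scanning the 23 overlapping bigram windows for "word word":
  position 20–21: word word

1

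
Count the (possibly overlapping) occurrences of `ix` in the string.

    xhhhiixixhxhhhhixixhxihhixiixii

Sliding a length-2 window over the 31 characters (30 positions):
  position 6–7: ix
  position 8–9: ix
  position 16–17: ix
  position 18–19: ix
  position 25–26: ix
  position 28–29: ix

6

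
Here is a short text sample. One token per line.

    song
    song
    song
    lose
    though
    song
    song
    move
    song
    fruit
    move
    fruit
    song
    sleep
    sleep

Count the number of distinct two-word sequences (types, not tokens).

12

15 tokens → 14 bigram windows in total.
Repeated bigrams (each contributes count−1 duplicates):
  song song: 3
2 duplicate windows → 14 − 2 = 12 distinct.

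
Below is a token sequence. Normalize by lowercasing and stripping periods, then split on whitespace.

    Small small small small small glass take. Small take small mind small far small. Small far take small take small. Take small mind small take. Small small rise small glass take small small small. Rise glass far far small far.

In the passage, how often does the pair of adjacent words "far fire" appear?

Scanning the 39 overlapping bigram windows for "far fire":
  (none found)

0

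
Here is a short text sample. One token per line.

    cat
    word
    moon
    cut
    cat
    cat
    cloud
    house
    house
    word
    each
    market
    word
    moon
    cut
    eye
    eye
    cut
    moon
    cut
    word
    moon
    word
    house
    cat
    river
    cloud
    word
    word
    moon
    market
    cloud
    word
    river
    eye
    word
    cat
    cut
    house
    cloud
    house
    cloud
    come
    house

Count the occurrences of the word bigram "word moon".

Scanning the 43 overlapping bigram windows for "word moon":
  position 2–3: word moon
  position 13–14: word moon
  position 21–22: word moon
  position 29–30: word moon

4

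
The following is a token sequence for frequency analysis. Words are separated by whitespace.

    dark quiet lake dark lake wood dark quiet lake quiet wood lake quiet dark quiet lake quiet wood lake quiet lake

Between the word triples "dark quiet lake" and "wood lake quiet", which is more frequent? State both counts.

"dark quiet lake": 3 occurrences
"wood lake quiet": 2 occurrences

"dark quiet lake" (3 vs 2)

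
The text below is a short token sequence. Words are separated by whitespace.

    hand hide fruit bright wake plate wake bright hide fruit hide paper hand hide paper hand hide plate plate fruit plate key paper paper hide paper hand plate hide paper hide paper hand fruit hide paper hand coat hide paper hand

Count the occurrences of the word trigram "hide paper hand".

6

Scanning the 39 overlapping trigram windows for "hide paper hand":
  position 11–13: hide paper hand
  position 14–16: hide paper hand
  position 25–27: hide paper hand
  position 31–33: hide paper hand
  position 35–37: hide paper hand
  position 39–41: hide paper hand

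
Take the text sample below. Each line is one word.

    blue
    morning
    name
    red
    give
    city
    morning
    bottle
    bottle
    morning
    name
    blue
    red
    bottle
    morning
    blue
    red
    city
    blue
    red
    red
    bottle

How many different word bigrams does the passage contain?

16

22 tokens → 21 bigram windows in total.
Repeated bigrams (each contributes count−1 duplicates):
  blue red: 3
  bottle morning: 2
  morning name: 2
  red bottle: 2
5 duplicate windows → 21 − 5 = 16 distinct.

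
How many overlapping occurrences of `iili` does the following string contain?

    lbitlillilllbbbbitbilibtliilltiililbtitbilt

1

Sliding a length-4 window over the 43 characters (40 positions):
  position 31–34: iili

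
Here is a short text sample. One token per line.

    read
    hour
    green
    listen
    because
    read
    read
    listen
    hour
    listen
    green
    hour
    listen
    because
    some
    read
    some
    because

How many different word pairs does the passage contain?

18 tokens → 17 bigram windows in total.
Repeated bigrams (each contributes count−1 duplicates):
  hour listen: 2
  listen because: 2
2 duplicate windows → 17 − 2 = 15 distinct.

15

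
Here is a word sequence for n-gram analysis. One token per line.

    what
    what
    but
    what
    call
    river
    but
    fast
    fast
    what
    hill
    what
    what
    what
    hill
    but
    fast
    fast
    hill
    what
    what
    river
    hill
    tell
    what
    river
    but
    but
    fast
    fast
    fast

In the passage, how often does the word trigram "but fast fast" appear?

3

Scanning the 29 overlapping trigram windows for "but fast fast":
  position 7–9: but fast fast
  position 16–18: but fast fast
  position 28–30: but fast fast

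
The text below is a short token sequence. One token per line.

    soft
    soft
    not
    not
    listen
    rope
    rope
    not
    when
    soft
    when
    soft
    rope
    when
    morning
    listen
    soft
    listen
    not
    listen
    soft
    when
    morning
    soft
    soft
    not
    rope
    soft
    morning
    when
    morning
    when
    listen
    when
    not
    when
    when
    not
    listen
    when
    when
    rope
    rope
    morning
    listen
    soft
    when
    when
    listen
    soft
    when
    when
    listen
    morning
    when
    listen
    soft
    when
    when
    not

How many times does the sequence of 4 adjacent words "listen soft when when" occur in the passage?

Scanning the 57 overlapping 4-gram windows for "listen soft when when":
  position 45–48: listen soft when when
  position 49–52: listen soft when when
  position 56–59: listen soft when when

3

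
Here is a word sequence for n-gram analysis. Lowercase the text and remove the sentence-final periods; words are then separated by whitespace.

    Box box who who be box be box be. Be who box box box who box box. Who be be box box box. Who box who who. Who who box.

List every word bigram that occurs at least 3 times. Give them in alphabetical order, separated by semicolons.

Bigram counts meeting the condition (at least 3 times):
  be box: 3
  box box: 6
  box who: 5
  who box: 4
  who who: 4

be box; box box; box who; who box; who who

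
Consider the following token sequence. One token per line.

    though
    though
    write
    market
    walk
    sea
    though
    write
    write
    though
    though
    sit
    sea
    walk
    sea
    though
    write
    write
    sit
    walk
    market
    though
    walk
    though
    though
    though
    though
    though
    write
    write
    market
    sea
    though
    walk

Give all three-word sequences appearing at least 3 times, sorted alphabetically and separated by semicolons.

though though though; though write write

Trigram counts meeting the condition (at least 3 times):
  though though though: 3
  though write write: 3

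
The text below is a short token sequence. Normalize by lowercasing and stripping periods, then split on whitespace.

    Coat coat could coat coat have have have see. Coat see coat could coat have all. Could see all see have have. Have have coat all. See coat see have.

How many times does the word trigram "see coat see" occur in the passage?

2

Scanning the 28 overlapping trigram windows for "see coat see":
  position 9–11: see coat see
  position 27–29: see coat see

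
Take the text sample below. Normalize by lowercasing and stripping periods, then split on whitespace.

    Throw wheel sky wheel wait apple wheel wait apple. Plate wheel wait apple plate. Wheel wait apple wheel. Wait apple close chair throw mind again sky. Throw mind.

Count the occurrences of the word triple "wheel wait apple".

Scanning the 26 overlapping trigram windows for "wheel wait apple":
  position 4–6: wheel wait apple
  position 7–9: wheel wait apple
  position 11–13: wheel wait apple
  position 15–17: wheel wait apple
  position 18–20: wheel wait apple

5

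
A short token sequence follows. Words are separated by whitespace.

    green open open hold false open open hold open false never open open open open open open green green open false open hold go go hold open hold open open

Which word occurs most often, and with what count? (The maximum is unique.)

Unigram frequencies (highest first):
  open: 16
  hold: 5
  green: 3
  false: 3
  go: 2
  never: 1

"open", 16 times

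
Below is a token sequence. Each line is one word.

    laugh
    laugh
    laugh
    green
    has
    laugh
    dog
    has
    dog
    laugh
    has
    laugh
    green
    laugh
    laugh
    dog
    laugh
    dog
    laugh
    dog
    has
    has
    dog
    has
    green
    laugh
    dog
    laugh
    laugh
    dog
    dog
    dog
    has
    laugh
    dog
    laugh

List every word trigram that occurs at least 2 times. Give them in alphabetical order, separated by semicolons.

dog laugh dog; has laugh dog; laugh dog has; laugh dog laugh; laugh laugh dog

Trigram counts meeting the condition (at least 2 times):
  dog laugh dog: 2
  has laugh dog: 2
  laugh dog has: 2
  laugh dog laugh: 4
  laugh laugh dog: 2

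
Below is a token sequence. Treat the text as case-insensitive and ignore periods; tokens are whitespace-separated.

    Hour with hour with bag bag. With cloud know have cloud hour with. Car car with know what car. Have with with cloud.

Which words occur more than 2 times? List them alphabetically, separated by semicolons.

Unigram counts meeting the condition (more than 2 times):
  car: 3
  cloud: 3
  hour: 3
  with: 7

car; cloud; hour; with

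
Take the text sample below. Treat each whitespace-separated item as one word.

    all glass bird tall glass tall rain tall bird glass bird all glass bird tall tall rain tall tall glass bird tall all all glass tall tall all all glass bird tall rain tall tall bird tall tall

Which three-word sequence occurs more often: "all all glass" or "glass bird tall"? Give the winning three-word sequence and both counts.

"all all glass": 2 occurrences
"glass bird tall": 4 occurrences

"glass bird tall" (4 vs 2)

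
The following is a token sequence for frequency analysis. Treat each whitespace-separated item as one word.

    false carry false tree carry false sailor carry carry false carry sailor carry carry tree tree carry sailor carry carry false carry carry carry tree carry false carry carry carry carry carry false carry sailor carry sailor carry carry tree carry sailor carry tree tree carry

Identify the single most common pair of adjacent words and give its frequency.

Bigram frequencies (highest first):
  carry carry: 10
  carry false: 6
  sailor carry: 6
  false carry: 5
  tree carry: 5
  carry sailor: 5
  … (4 more, each ≤ 4)

"carry carry", 10 times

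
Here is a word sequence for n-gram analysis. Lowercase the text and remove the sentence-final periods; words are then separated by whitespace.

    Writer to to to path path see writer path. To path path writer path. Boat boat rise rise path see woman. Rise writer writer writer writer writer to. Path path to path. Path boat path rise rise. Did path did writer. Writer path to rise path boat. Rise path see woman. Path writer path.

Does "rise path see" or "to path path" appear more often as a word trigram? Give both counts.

"to path path" (4 vs 2)

"rise path see": 2 occurrences
"to path path": 4 occurrences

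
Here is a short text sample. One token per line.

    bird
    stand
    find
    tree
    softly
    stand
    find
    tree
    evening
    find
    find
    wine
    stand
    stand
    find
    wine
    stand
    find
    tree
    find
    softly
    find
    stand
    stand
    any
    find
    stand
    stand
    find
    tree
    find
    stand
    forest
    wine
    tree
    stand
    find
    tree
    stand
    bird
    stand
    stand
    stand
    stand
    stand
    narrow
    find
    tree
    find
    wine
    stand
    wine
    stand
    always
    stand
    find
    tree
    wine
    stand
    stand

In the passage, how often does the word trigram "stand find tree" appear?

6

Scanning the 58 overlapping trigram windows for "stand find tree":
  position 2–4: stand find tree
  position 6–8: stand find tree
  position 17–19: stand find tree
  position 28–30: stand find tree
  position 36–38: stand find tree
  position 55–57: stand find tree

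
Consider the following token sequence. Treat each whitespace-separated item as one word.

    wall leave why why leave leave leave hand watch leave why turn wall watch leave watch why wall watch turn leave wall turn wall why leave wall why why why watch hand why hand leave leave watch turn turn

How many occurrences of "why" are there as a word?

9

Scanning the 39 tokens for "why":
  position 3: why
  position 4: why
  position 11: why
  position 17: why
  position 25: why
  position 28: why
  position 29: why
  position 30: why
  position 33: why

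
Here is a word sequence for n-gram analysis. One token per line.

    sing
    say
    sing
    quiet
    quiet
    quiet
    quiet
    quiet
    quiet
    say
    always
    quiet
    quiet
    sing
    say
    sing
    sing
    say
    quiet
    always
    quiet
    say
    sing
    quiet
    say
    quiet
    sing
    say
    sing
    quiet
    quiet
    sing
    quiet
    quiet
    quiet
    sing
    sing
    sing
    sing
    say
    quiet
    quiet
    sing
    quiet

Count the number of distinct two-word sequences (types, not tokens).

11

44 tokens → 43 bigram windows in total.
Repeated bigrams (each contributes count−1 duplicates):
  quiet quiet: 10
  quiet sing: 5
  sing quiet: 5
  sing say: 5
  say sing: 4
  sing sing: 4
  quiet say: 3
  say quiet: 3
  … (1 more repeated)
32 duplicate windows → 43 − 32 = 11 distinct.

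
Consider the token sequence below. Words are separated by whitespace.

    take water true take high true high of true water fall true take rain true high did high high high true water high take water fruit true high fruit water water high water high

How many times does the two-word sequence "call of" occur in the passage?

Scanning the 33 overlapping bigram windows for "call of":
  (none found)

0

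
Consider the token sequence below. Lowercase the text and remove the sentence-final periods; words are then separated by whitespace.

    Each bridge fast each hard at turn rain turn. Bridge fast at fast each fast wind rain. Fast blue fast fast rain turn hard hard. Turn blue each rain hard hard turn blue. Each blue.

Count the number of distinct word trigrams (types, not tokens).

30

35 tokens → 33 trigram windows in total.
Repeated trigrams (each contributes count−1 duplicates):
  hard hard turn: 2
  hard turn blue: 2
  turn blue each: 2
3 duplicate windows → 33 − 3 = 30 distinct.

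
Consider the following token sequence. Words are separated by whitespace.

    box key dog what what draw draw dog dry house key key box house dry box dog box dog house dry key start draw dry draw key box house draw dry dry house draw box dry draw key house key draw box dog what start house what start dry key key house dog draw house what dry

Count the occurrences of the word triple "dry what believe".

Scanning the 55 overlapping trigram windows for "dry what believe":
  (none found)

0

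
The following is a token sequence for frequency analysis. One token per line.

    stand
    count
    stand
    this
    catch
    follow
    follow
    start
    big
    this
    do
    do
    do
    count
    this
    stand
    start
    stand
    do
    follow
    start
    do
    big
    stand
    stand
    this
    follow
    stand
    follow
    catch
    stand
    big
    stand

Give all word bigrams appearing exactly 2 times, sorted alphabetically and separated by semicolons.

big stand; do do; follow start; stand this

Bigram counts meeting the condition (exactly 2 times):
  big stand: 2
  do do: 2
  follow start: 2
  stand this: 2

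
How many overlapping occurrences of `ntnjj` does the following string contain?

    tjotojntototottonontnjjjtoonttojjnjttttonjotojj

Sliding a length-5 window over the 47 characters (43 positions):
  position 19–23: ntnjj

1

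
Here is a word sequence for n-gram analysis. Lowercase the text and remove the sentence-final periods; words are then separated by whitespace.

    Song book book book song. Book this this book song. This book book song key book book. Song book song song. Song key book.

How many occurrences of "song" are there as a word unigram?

8

Scanning the 24 tokens for "song":
  position 1: song
  position 5: song
  position 10: song
  position 14: song
  position 18: song
  position 20: song
  position 21: song
  position 22: song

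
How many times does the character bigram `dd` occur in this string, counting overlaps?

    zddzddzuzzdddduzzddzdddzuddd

Sliding a length-2 window over the 28 characters (27 positions):
  position 2–3: dd
  position 5–6: dd
  position 11–12: dd
  position 12–13: dd
  position 13–14: dd
  position 18–19: dd
  position 21–22: dd
  position 22–23: dd
  position 26–27: dd
  position 27–28: dd

10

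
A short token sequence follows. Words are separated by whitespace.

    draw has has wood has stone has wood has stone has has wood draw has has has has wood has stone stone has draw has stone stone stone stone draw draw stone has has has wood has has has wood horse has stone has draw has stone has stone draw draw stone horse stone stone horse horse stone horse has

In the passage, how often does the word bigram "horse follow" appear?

0

Scanning the 59 overlapping bigram windows for "horse follow":
  (none found)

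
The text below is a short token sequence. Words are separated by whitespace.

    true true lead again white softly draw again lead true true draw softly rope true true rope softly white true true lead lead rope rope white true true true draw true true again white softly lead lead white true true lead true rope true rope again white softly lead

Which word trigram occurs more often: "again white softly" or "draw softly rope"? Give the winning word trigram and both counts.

"again white softly": 3 occurrences
"draw softly rope": 1 occurrence

"again white softly" (3 vs 1)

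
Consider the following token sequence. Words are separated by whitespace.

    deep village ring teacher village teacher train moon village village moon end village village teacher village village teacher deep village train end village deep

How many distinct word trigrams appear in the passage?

21

24 tokens → 22 trigram windows in total.
Repeated trigrams (each contributes count−1 duplicates):
  village village teacher: 2
1 duplicate windows → 22 − 1 = 21 distinct.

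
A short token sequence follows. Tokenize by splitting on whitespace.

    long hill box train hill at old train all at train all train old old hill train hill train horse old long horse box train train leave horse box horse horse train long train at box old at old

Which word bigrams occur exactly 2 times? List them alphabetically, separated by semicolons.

at old; box train; hill train; horse box; train all; train hill

Bigram counts meeting the condition (exactly 2 times):
  at old: 2
  box train: 2
  hill train: 2
  horse box: 2
  train all: 2
  train hill: 2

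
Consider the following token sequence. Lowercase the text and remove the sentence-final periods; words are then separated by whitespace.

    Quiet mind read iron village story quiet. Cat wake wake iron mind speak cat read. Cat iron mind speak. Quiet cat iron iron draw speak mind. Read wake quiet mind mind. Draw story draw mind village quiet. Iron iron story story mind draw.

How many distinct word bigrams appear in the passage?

43 tokens → 42 bigram windows in total.
Repeated bigrams (each contributes count−1 duplicates):
  cat iron: 2
  iron iron: 2
  iron mind: 2
  mind draw: 2
  mind read: 2
  mind speak: 2
  quiet cat: 2
  quiet mind: 2
8 duplicate windows → 42 − 8 = 34 distinct.

34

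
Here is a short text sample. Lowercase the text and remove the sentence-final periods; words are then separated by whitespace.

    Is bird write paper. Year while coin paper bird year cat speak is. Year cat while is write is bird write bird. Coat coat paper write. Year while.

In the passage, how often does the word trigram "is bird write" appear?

Scanning the 26 overlapping trigram windows for "is bird write":
  position 1–3: is bird write
  position 19–21: is bird write

2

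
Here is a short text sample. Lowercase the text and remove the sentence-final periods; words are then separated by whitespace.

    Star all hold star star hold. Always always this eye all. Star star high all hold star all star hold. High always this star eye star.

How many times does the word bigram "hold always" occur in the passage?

Scanning the 25 overlapping bigram windows for "hold always":
  position 6–7: hold always

1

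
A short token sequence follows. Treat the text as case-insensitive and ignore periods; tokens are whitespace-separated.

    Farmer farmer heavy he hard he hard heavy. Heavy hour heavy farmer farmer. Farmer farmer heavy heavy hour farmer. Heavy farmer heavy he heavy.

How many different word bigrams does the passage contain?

12

24 tokens → 23 bigram windows in total.
Repeated bigrams (each contributes count−1 duplicates):
  farmer farmer: 4
  farmer heavy: 4
  he hard: 2
  heavy farmer: 2
  heavy he: 2
  heavy heavy: 2
  heavy hour: 2
11 duplicate windows → 23 − 11 = 12 distinct.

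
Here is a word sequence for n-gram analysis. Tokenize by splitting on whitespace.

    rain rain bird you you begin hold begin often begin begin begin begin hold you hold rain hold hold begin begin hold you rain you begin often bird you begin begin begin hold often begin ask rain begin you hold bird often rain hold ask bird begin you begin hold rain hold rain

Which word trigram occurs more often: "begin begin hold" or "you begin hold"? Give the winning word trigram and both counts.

"begin begin hold" (3 vs 2)

"begin begin hold": 3 occurrences
"you begin hold": 2 occurrences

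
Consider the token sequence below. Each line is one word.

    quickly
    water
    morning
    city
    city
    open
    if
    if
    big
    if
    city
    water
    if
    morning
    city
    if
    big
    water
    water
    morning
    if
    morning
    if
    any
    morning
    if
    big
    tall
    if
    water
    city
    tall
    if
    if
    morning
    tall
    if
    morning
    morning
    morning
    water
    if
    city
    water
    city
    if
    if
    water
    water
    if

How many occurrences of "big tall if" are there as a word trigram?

Scanning the 48 overlapping trigram windows for "big tall if":
  position 27–29: big tall if

1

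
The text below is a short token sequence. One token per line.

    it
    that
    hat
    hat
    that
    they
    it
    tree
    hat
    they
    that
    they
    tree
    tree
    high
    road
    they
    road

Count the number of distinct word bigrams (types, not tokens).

18 tokens → 17 bigram windows in total.
Repeated bigrams (each contributes count−1 duplicates):
  that they: 2
1 duplicate windows → 17 − 1 = 16 distinct.

16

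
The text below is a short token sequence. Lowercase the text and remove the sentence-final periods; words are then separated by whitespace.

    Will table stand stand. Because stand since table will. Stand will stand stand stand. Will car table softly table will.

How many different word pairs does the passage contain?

20 tokens → 19 bigram windows in total.
Repeated bigrams (each contributes count−1 duplicates):
  stand stand: 3
  stand will: 2
  table will: 2
  will stand: 2
5 duplicate windows → 19 − 5 = 14 distinct.

14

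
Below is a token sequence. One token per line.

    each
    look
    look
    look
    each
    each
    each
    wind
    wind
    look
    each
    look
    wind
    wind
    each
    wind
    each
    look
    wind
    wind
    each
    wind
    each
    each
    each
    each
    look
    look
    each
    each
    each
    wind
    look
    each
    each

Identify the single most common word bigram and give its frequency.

"each each", 8 times

Bigram frequencies (highest first):
  each each: 8
  each look: 4
  look each: 4
  each wind: 4
  wind each: 4
  look look: 3
  … (3 more, each ≤ 3)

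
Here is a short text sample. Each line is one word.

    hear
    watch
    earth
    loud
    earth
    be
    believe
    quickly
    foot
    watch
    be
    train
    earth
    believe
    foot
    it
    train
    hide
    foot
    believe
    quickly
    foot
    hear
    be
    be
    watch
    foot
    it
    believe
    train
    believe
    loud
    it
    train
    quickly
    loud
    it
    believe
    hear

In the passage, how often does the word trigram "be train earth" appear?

Scanning the 37 overlapping trigram windows for "be train earth":
  position 11–13: be train earth

1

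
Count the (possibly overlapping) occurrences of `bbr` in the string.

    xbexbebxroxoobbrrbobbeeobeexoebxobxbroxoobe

Sliding a length-3 window over the 43 characters (41 positions):
  position 14–16: bbr

1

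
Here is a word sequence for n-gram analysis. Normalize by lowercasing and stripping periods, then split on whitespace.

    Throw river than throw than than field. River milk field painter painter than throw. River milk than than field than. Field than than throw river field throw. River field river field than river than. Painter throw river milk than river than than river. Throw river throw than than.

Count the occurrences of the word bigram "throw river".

Scanning the 47 overlapping bigram windows for "throw river":
  position 1–2: throw river
  position 14–15: throw river
  position 24–25: throw river
  position 27–28: throw river
  position 36–37: throw river
  position 44–45: throw river

6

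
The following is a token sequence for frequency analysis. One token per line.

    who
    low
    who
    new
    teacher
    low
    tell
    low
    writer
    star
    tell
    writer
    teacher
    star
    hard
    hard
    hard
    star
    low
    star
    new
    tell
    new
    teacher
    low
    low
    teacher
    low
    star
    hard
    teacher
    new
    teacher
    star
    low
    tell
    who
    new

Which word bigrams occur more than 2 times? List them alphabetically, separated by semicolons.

Bigram counts meeting the condition (more than 2 times):
  new teacher: 3
  teacher low: 3

new teacher; teacher low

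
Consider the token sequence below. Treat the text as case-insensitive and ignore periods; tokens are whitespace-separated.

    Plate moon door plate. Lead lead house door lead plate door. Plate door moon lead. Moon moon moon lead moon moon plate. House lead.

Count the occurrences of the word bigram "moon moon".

3

Scanning the 23 overlapping bigram windows for "moon moon":
  position 16–17: moon moon
  position 17–18: moon moon
  position 20–21: moon moon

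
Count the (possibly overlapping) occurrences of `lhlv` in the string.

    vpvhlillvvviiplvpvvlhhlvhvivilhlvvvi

1

Sliding a length-4 window over the 36 characters (33 positions):
  position 30–33: lhlv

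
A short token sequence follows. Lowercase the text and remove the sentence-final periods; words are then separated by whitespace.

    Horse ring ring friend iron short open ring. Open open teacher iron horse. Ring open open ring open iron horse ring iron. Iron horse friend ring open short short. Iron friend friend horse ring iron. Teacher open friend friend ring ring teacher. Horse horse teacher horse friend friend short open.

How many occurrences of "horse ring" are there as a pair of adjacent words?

4

Scanning the 49 overlapping bigram windows for "horse ring":
  position 1–2: horse ring
  position 13–14: horse ring
  position 20–21: horse ring
  position 33–34: horse ring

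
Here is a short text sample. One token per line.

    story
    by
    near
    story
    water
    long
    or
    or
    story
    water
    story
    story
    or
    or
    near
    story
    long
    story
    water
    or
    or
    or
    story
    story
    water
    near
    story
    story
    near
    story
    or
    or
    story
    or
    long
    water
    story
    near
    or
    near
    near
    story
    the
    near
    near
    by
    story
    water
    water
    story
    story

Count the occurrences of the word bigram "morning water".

0

Scanning the 50 overlapping bigram windows for "morning water":
  (none found)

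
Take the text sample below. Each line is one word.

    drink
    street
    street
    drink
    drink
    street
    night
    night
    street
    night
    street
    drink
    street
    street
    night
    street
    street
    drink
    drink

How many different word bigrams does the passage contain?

19 tokens → 18 bigram windows in total.
Repeated bigrams (each contributes count−1 duplicates):
  drink street: 3
  night street: 3
  street drink: 3
  street night: 3
  street street: 3
  drink drink: 2
11 duplicate windows → 18 − 11 = 7 distinct.

7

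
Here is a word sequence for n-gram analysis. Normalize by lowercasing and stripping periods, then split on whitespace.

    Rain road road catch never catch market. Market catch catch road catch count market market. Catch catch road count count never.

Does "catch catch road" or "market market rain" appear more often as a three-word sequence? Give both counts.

"catch catch road" (2 vs 0)

"catch catch road": 2 occurrences
"market market rain": 0 occurrences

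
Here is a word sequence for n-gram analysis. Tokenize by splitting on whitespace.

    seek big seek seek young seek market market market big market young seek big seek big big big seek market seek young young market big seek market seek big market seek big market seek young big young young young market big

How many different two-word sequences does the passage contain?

16

41 tokens → 40 bigram windows in total.
Repeated bigrams (each contributes count−1 duplicates):
  seek big: 5
  big seek: 4
  market seek: 4
  big market: 3
  market big: 3
  seek market: 3
  seek young: 3
  young young: 3
  … (4 more repeated)
24 duplicate windows → 40 − 24 = 16 distinct.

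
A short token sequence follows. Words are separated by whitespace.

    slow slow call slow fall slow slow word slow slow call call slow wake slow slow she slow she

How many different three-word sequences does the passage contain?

16

19 tokens → 17 trigram windows in total.
Repeated trigrams (each contributes count−1 duplicates):
  slow slow call: 2
1 duplicate windows → 17 − 1 = 16 distinct.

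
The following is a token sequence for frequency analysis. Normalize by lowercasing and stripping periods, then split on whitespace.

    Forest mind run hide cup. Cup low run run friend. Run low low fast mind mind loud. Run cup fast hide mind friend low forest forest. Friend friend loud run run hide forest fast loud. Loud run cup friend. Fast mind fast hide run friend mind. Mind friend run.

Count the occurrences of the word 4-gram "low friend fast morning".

0

Scanning the 46 overlapping 4-gram windows for "low friend fast morning":
  (none found)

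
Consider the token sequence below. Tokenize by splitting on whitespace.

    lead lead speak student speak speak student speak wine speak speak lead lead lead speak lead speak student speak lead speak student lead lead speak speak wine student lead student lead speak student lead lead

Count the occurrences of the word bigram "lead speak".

6

Scanning the 34 overlapping bigram windows for "lead speak":
  position 2–3: lead speak
  position 14–15: lead speak
  position 16–17: lead speak
  position 20–21: lead speak
  position 24–25: lead speak
  position 31–32: lead speak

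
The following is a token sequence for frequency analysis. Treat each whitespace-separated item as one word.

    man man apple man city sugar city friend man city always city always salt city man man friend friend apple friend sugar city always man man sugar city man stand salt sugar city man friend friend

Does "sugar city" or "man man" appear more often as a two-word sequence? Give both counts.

"sugar city": 4 occurrences
"man man": 3 occurrences

"sugar city" (4 vs 3)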